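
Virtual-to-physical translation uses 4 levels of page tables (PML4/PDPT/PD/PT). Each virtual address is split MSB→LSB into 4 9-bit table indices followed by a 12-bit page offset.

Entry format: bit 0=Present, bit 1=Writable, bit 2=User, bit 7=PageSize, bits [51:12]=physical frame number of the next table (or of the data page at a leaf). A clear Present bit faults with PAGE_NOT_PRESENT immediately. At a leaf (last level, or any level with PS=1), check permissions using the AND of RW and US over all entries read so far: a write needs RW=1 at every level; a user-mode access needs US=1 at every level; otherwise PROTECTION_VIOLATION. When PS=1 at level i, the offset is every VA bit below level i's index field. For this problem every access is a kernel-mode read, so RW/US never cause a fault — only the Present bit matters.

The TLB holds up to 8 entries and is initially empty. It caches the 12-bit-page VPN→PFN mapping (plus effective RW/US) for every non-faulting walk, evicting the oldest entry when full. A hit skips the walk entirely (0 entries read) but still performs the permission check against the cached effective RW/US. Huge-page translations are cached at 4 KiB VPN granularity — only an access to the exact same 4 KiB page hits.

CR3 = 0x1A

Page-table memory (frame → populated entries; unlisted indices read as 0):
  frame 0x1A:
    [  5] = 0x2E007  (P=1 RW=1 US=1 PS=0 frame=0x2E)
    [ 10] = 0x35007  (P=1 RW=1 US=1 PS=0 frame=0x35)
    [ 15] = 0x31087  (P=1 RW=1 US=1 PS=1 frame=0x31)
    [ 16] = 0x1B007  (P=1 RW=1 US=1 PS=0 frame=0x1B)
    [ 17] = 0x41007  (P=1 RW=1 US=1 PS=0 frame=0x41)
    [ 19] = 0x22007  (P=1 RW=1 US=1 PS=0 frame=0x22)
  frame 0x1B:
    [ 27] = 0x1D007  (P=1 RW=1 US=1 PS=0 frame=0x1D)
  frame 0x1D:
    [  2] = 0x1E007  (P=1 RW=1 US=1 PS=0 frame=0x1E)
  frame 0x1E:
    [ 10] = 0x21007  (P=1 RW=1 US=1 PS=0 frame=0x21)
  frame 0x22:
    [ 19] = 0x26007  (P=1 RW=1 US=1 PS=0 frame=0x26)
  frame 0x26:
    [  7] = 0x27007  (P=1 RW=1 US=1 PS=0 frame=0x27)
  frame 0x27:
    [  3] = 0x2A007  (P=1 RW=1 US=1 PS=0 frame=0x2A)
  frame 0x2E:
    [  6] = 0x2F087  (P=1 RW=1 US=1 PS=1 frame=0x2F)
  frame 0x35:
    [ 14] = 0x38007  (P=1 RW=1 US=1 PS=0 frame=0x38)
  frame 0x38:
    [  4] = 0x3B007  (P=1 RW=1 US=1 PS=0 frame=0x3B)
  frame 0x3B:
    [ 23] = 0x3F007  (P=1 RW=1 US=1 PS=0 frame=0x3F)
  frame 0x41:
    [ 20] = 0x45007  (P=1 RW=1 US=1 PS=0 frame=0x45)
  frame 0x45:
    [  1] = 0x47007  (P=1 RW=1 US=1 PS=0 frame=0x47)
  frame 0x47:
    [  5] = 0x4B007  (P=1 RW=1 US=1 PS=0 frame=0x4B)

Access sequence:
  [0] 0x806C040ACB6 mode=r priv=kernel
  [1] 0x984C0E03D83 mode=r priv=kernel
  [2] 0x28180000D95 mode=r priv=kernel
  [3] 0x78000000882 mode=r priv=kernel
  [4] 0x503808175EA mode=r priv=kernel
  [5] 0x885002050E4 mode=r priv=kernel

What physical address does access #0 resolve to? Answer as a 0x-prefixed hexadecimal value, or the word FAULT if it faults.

Per-access translation:
#0 VA=0x806C040ACB6 (r,kernel):
  L0: frame=0x1A idx=16 entry=0x1B007 [P=1 RW=1 US=1 PS=0]
  L1: frame=0x1B idx=27 entry=0x1D007 [P=1 RW=1 US=1 PS=0]
  L2: frame=0x1D idx=2 entry=0x1E007 [P=1 RW=1 US=1 PS=0]
  L3: frame=0x1E idx=10 entry=0x21007 [P=1 RW=1 US=1 PS=0]
  → PA=0x21CB6  (4 entries read)
#1 VA=0x984C0E03D83 (r,kernel):
  L0: frame=0x1A idx=19 entry=0x22007 [P=1 RW=1 US=1 PS=0]
  L1: frame=0x22 idx=19 entry=0x26007 [P=1 RW=1 US=1 PS=0]
  L2: frame=0x26 idx=7 entry=0x27007 [P=1 RW=1 US=1 PS=0]
  L3: frame=0x27 idx=3 entry=0x2A007 [P=1 RW=1 US=1 PS=0]
  → PA=0x2AD83  (4 entries read)
#2 VA=0x28180000D95 (r,kernel):
  L0: frame=0x1A idx=5 entry=0x2E007 [P=1 RW=1 US=1 PS=0]
  L1: frame=0x2E idx=6 entry=0x2F087 [P=1 RW=1 US=1 PS=1]
  → PA=0x2FD95 (huge @L1)  (2 entries read)
#3 VA=0x78000000882 (r,kernel):
  L0: frame=0x1A idx=15 entry=0x31087 [P=1 RW=1 US=1 PS=1]
  → PA=0x31882 (huge @L0)  (1 entries read)
#4 VA=0x503808175EA (r,kernel):
  L0: frame=0x1A idx=10 entry=0x35007 [P=1 RW=1 US=1 PS=0]
  L1: frame=0x35 idx=14 entry=0x38007 [P=1 RW=1 US=1 PS=0]
  L2: frame=0x38 idx=4 entry=0x3B007 [P=1 RW=1 US=1 PS=0]
  L3: frame=0x3B idx=23 entry=0x3F007 [P=1 RW=1 US=1 PS=0]
  → PA=0x3F5EA  (4 entries read)
#5 VA=0x885002050E4 (r,kernel):
  L0: frame=0x1A idx=17 entry=0x41007 [P=1 RW=1 US=1 PS=0]
  L1: frame=0x41 idx=20 entry=0x45007 [P=1 RW=1 US=1 PS=0]
  L2: frame=0x45 idx=1 entry=0x47007 [P=1 RW=1 US=1 PS=0]
  L3: frame=0x47 idx=5 entry=0x4B007 [P=1 RW=1 US=1 PS=0]
  → PA=0x4B0E4  (4 entries read)

Access #0 PA: 0x21CB6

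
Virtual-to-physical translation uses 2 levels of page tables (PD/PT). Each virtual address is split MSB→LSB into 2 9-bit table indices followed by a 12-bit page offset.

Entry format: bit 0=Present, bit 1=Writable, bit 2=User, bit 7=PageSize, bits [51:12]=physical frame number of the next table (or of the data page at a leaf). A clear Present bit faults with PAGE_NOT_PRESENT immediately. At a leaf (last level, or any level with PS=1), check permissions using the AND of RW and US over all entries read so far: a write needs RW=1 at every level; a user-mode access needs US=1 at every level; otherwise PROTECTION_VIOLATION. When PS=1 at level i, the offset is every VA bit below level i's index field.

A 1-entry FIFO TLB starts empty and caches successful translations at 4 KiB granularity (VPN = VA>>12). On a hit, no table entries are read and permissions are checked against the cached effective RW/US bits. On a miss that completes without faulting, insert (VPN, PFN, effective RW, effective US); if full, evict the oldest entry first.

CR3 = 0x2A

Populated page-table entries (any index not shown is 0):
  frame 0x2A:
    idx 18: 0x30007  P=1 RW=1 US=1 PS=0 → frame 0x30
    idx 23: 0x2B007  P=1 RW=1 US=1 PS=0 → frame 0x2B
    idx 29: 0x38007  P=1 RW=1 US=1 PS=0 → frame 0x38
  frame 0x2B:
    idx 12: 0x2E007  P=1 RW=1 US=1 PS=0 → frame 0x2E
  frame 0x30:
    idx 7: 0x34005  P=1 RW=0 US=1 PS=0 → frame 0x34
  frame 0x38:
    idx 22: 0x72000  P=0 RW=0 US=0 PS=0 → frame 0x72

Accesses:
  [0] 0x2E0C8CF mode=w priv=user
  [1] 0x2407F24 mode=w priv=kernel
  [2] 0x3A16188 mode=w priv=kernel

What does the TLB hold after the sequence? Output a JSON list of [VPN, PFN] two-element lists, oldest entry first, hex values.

Per-access translation:
#0 VA=0x2E0C8CF (w,user):
  L0: frame=0x2A idx=23 entry=0x2B007 [P=1 RW=1 US=1 PS=0]
  L1: frame=0x2B idx=12 entry=0x2E007 [P=1 RW=1 US=1 PS=0]
  → PA=0x2E8CF  (2 entries read)
#1 VA=0x2407F24 (w,kernel):
  L0: frame=0x2A idx=18 entry=0x30007 [P=1 RW=1 US=1 PS=0]
  L1: frame=0x30 idx=7 entry=0x34005 [P=1 RW=0 US=1 PS=0]
  ⇒ fault: PROTECTION_VIOLATION  — 2 lookups
#2 VA=0x3A16188 (w,kernel):
  L0: frame=0x2A idx=29 entry=0x38007 [P=1 RW=1 US=1 PS=0]
  L1: frame=0x38 idx=22 entry=0x72000 [P=0 RW=0 US=0 PS=0]
  ⇒ fault: PAGE_NOT_PRESENT  — 2 lookups

TLB: [["0x2E0C", "0x2E"]]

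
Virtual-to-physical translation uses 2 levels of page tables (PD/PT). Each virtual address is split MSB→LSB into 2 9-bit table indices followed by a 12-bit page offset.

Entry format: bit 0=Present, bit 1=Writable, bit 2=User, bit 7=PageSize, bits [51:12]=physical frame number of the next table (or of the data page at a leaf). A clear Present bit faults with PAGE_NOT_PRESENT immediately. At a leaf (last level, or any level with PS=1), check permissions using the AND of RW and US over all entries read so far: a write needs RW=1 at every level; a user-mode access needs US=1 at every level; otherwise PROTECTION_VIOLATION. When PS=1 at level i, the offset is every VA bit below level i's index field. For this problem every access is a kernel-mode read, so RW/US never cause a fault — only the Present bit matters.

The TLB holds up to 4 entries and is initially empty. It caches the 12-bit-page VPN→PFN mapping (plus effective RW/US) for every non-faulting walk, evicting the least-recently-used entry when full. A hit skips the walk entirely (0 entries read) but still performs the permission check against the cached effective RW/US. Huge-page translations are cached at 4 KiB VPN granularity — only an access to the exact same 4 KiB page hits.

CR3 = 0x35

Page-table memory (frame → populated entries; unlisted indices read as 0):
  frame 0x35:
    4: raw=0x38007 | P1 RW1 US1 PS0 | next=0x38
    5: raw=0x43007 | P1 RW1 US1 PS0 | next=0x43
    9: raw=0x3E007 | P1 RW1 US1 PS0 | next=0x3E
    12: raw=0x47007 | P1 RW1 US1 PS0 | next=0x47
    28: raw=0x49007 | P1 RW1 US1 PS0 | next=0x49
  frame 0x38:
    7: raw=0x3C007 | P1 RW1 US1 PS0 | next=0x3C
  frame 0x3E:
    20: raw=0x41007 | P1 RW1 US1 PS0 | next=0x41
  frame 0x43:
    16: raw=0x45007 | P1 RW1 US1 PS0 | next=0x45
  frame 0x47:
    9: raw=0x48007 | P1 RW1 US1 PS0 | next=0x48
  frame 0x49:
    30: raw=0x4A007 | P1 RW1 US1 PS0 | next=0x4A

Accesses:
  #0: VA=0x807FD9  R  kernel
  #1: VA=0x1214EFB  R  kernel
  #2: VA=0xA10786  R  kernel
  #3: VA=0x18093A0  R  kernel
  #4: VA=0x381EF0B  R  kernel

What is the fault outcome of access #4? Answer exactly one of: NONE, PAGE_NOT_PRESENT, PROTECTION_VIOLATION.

Walk each access:
#0 VA=0x807FD9 (r,kernel):
  [0] read 0x35 idx=4: raw=0x38007 flags P=1 W=1 U=1 S=0
  [1] read 0x38 idx=7: raw=0x3C007 flags P=1 W=1 U=1 S=0
  ✓ 0x3CFD9  — 2 lookups
#1 VA=0x1214EFB (r,kernel):
  [0] read 0x35 idx=9: raw=0x3E007 flags P=1 W=1 U=1 S=0
  [1] read 0x3E idx=20: raw=0x41007 flags P=1 W=1 U=1 S=0
  ✓ 0x41EFB  — 2 lookups
#2 VA=0xA10786 (r,kernel):
  [0] read 0x35 idx=5: raw=0x43007 flags P=1 W=1 U=1 S=0
  [1] read 0x43 idx=16: raw=0x45007 flags P=1 W=1 U=1 S=0
  ✓ 0x45786  — 2 lookups
#3 VA=0x18093A0 (r,kernel):
  [0] read 0x35 idx=12: raw=0x47007 flags P=1 W=1 U=1 S=0
  [1] read 0x47 idx=9: raw=0x48007 flags P=1 W=1 U=1 S=0
  ✓ 0x483A0  — 2 lookups
#4 VA=0x381EF0B (r,kernel):
  [0] read 0x35 idx=28: raw=0x49007 flags P=1 W=1 U=1 S=0
  [1] read 0x49 idx=30: raw=0x4A007 flags P=1 W=1 U=1 S=0
  ✓ 0x4AF0B  — 2 lookups

Access #4 fault: NONE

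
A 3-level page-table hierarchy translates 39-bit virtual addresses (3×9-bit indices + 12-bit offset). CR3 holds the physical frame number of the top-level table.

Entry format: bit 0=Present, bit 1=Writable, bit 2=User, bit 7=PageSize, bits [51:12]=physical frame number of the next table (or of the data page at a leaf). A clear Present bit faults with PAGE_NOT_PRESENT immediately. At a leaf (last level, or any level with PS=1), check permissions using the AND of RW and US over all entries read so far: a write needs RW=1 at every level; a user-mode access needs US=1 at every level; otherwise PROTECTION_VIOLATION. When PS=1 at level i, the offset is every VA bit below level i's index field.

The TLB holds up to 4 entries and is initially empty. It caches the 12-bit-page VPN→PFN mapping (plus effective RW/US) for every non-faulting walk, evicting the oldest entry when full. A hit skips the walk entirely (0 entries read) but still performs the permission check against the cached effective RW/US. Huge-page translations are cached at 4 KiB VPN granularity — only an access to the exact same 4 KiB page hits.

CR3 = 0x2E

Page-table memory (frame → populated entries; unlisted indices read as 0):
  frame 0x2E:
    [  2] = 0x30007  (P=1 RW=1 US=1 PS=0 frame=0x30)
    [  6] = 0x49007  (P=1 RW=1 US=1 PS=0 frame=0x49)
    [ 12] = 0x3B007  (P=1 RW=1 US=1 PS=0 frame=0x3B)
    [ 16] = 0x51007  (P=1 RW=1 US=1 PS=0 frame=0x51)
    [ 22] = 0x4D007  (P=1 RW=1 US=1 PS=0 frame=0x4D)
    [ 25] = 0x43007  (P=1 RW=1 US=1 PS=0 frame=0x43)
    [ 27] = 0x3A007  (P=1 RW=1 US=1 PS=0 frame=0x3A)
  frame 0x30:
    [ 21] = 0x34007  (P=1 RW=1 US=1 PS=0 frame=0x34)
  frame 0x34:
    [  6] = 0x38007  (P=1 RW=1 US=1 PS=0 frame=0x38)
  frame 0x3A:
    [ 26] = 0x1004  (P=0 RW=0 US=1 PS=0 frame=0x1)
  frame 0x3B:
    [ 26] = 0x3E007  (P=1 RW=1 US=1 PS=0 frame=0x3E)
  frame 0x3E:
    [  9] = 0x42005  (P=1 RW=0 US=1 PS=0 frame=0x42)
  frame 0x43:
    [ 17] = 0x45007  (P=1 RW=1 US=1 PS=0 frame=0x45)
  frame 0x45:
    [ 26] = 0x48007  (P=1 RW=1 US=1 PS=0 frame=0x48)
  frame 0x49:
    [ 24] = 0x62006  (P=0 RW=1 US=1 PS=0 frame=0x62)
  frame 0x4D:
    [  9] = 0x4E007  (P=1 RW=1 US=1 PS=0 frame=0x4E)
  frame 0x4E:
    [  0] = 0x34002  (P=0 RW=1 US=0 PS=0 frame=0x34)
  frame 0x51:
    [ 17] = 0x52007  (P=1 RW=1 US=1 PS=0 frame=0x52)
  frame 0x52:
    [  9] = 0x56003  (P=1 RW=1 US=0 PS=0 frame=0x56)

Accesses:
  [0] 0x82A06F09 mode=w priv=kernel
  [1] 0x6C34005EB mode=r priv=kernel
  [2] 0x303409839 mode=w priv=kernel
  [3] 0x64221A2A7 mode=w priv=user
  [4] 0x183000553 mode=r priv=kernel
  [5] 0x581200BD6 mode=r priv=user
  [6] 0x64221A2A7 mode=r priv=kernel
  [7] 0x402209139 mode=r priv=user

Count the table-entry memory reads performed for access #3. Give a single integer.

Per-access translation:
#0 VA=0x82A06F09 (w,kernel):
  [0] read 0x2E idx=2: raw=0x30007 flags P=1 W=1 U=1 S=0
  [1] read 0x30 idx=21: raw=0x34007 flags P=1 W=1 U=1 S=0
  [2] read 0x34 idx=6: raw=0x38007 flags P=1 W=1 U=1 S=0
  → PA=0x38F09  (3 entries read)
#1 VA=0x6C34005EB (r,kernel):
  [0] read 0x2E idx=27: raw=0x3A007 flags P=1 W=1 U=1 S=0
  [1] read 0x3A idx=26: raw=0x1004 flags P=0 W=0 U=1 S=0
  → PAGE_NOT_PRESENT  (2 entries read)
#2 VA=0x303409839 (w,kernel):
  [0] read 0x2E idx=12: raw=0x3B007 flags P=1 W=1 U=1 S=0
  [1] read 0x3B idx=26: raw=0x3E007 flags P=1 W=1 U=1 S=0
  [2] read 0x3E idx=9: raw=0x42005 flags P=1 W=0 U=1 S=0
  → PROTECTION_VIOLATION  (3 entries read)
#3 VA=0x64221A2A7 (w,user):
  [0] read 0x2E idx=25: raw=0x43007 flags P=1 W=1 U=1 S=0
  [1] read 0x43 idx=17: raw=0x45007 flags P=1 W=1 U=1 S=0
  [2] read 0x45 idx=26: raw=0x48007 flags P=1 W=1 U=1 S=0
  → PA=0x482A7  (3 entries read)
#4 VA=0x183000553 (r,kernel):
  [0] read 0x2E idx=6: raw=0x49007 flags P=1 W=1 U=1 S=0
  [1] read 0x49 idx=24: raw=0x62006 flags P=0 W=1 U=1 S=0
  → PAGE_NOT_PRESENT  (2 entries read)
#5 VA=0x581200BD6 (r,user):
  [0] read 0x2E idx=22: raw=0x4D007 flags P=1 W=1 U=1 S=0
  [1] read 0x4D idx=9: raw=0x4E007 flags P=1 W=1 U=1 S=0
  [2] read 0x4E idx=0: raw=0x34002 flags P=0 W=1 U=0 S=0
  → PAGE_NOT_PRESENT  (3 entries read)
#6 VA=0x64221A2A7 (r,kernel):
  TLB hit vpn=0x64221A → PA=0x482A7
#7 VA=0x402209139 (r,user):
  [0] read 0x2E idx=16: raw=0x51007 flags P=1 W=1 U=1 S=0
  [1] read 0x51 idx=17: raw=0x52007 flags P=1 W=1 U=1 S=0
  [2] read 0x52 idx=9: raw=0x56003 flags P=1 W=1 U=0 S=0
  → PROTECTION_VIOLATION  (3 entries read)

Entries read for #3: 3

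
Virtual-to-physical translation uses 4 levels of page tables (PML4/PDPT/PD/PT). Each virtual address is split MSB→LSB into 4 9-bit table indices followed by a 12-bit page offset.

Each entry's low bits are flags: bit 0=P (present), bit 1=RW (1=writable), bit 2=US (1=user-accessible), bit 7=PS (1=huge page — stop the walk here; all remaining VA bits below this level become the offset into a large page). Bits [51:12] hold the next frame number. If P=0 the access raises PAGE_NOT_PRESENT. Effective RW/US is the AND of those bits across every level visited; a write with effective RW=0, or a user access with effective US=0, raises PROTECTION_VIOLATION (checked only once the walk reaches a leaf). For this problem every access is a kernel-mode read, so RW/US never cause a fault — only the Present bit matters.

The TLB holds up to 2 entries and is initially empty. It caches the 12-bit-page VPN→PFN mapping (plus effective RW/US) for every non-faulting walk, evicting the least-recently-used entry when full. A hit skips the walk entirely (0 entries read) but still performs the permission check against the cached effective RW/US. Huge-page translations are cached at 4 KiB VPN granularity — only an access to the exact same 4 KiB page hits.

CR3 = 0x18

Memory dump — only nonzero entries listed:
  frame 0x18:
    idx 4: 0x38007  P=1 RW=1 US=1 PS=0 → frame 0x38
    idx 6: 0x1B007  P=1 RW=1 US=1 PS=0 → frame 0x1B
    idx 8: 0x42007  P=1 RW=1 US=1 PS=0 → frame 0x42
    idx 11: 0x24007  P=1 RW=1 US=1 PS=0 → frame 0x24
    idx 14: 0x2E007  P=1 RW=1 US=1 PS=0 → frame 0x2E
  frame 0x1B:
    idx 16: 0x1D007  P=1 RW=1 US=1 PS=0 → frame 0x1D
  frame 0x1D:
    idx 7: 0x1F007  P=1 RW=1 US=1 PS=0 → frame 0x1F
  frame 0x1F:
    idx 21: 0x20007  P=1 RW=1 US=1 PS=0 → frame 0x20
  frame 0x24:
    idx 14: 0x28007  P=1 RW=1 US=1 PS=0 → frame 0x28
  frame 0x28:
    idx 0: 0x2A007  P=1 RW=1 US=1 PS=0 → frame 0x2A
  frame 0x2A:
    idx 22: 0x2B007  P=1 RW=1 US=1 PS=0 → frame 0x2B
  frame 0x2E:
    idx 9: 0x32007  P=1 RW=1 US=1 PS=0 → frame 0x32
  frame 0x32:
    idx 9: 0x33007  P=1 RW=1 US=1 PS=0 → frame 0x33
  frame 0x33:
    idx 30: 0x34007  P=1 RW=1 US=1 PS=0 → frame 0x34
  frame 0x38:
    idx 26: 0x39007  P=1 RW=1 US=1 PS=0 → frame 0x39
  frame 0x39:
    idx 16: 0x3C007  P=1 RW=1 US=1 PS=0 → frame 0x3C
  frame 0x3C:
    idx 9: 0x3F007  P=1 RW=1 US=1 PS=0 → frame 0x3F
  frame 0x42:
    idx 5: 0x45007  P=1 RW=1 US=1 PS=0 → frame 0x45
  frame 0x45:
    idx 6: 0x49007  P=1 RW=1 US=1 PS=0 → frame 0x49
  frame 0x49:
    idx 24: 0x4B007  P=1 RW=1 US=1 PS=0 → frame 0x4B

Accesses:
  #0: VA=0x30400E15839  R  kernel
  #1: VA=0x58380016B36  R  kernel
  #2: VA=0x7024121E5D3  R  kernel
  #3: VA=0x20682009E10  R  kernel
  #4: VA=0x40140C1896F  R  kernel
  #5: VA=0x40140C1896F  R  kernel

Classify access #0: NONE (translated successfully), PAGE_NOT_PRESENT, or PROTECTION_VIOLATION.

Per-access translation:
#0 VA=0x30400E15839 (r,kernel):
  L0: frame=0x18 idx=6 entry=0x1B007 [P=1 RW=1 US=1 PS=0]
  L1: frame=0x1B idx=16 entry=0x1D007 [P=1 RW=1 US=1 PS=0]
  L2: frame=0x1D idx=7 entry=0x1F007 [P=1 RW=1 US=1 PS=0]
  L3: frame=0x1F idx=21 entry=0x20007 [P=1 RW=1 US=1 PS=0]
  ⇒ phys 0x20839  [4 reads]
#1 VA=0x58380016B36 (r,kernel):
  L0: frame=0x18 idx=11 entry=0x24007 [P=1 RW=1 US=1 PS=0]
  L1: frame=0x24 idx=14 entry=0x28007 [P=1 RW=1 US=1 PS=0]
  L2: frame=0x28 idx=0 entry=0x2A007 [P=1 RW=1 US=1 PS=0]
  L3: frame=0x2A idx=22 entry=0x2B007 [P=1 RW=1 US=1 PS=0]
  ⇒ phys 0x2BB36  [4 reads]
#2 VA=0x7024121E5D3 (r,kernel):
  L0: frame=0x18 idx=14 entry=0x2E007 [P=1 RW=1 US=1 PS=0]
  L1: frame=0x2E idx=9 entry=0x32007 [P=1 RW=1 US=1 PS=0]
  L2: frame=0x32 idx=9 entry=0x33007 [P=1 RW=1 US=1 PS=0]
  L3: frame=0x33 idx=30 entry=0x34007 [P=1 RW=1 US=1 PS=0]
  ⇒ phys 0x345D3  [4 reads]
#3 VA=0x20682009E10 (r,kernel):
  L0: frame=0x18 idx=4 entry=0x38007 [P=1 RW=1 US=1 PS=0]
  L1: frame=0x38 idx=26 entry=0x39007 [P=1 RW=1 US=1 PS=0]
  L2: frame=0x39 idx=16 entry=0x3C007 [P=1 RW=1 US=1 PS=0]
  L3: frame=0x3C idx=9 entry=0x3F007 [P=1 RW=1 US=1 PS=0]
  ⇒ phys 0x3FE10  [4 reads]
#4 VA=0x40140C1896F (r,kernel):
  L0: frame=0x18 idx=8 entry=0x42007 [P=1 RW=1 US=1 PS=0]
  L1: frame=0x42 idx=5 entry=0x45007 [P=1 RW=1 US=1 PS=0]
  L2: frame=0x45 idx=6 entry=0x49007 [P=1 RW=1 US=1 PS=0]
  L3: frame=0x49 idx=24 entry=0x4B007 [P=1 RW=1 US=1 PS=0]
  ⇒ phys 0x4B96F  [4 reads]
#5 VA=0x40140C1896F (r,kernel):
  TLB hit vpn=0x40140C18 → PA=0x4B96F

Access #0 fault: NONE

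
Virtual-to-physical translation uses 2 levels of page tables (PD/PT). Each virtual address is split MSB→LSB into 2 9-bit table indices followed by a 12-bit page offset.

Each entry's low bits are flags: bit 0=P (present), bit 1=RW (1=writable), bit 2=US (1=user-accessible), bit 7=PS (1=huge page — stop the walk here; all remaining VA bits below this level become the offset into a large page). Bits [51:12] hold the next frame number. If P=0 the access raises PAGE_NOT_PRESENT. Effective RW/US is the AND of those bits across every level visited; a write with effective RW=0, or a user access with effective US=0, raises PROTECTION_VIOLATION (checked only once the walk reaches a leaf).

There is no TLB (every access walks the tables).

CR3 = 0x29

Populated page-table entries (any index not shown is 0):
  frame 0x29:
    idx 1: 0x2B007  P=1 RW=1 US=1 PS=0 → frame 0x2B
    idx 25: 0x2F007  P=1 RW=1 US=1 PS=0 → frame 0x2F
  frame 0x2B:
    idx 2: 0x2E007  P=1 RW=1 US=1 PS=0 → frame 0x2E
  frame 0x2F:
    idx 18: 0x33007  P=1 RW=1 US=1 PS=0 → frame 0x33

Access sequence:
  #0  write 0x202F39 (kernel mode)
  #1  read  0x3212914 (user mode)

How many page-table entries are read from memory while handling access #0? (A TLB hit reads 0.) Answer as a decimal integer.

Per-access translation:
#0 VA=0x202F39 (w,kernel):
  L0: frame=0x29 idx=1 entry=0x2B007 [P=1 RW=1 US=1 PS=0]
  L1: frame=0x2B idx=2 entry=0x2E007 [P=1 RW=1 US=1 PS=0]
  ⇒ phys 0x2EF39  [2 reads]
#1 VA=0x3212914 (r,user):
  L0: frame=0x29 idx=25 entry=0x2F007 [P=1 RW=1 US=1 PS=0]
  L1: frame=0x2F idx=18 entry=0x33007 [P=1 RW=1 US=1 PS=0]
  ⇒ phys 0x33914  [2 reads]

Entries read for #0: 2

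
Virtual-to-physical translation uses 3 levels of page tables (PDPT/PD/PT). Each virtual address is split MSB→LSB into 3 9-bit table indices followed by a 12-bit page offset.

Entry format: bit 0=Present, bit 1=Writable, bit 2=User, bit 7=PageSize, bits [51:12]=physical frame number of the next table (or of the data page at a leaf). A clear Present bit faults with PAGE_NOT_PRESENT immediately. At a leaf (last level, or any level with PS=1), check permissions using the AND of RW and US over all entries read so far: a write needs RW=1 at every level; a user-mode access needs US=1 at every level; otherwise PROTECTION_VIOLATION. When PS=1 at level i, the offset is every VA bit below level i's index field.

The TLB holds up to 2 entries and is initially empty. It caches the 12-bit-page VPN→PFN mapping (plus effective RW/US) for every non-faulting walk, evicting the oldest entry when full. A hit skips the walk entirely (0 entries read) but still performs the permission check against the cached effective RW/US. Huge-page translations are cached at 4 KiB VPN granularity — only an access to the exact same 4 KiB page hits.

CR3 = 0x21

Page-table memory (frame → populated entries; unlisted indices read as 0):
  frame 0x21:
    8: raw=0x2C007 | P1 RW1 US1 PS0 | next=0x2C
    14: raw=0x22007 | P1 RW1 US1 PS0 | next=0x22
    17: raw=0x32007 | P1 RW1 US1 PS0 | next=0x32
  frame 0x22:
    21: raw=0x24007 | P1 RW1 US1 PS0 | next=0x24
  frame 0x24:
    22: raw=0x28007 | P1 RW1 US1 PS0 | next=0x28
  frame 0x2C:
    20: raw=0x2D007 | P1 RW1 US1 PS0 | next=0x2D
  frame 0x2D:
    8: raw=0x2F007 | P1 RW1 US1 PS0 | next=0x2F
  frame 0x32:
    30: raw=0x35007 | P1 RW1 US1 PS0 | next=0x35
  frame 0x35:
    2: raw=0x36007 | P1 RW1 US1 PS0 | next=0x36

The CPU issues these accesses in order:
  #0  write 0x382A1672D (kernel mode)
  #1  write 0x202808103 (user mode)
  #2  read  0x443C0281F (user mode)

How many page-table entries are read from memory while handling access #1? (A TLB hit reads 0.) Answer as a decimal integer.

Trace:
#0 VA=0x382A1672D (w,kernel):
  L0: frame=0x21 idx=14 entry=0x22007 [P=1 RW=1 US=1 PS=0]
  L1: frame=0x22 idx=21 entry=0x24007 [P=1 RW=1 US=1 PS=0]
  L2: frame=0x24 idx=22 entry=0x28007 [P=1 RW=1 US=1 PS=0]
  → PA=0x2872D  (3 entries read)
#1 VA=0x202808103 (w,user):
  L0: frame=0x21 idx=8 entry=0x2C007 [P=1 RW=1 US=1 PS=0]
  L1: frame=0x2C idx=20 entry=0x2D007 [P=1 RW=1 US=1 PS=0]
  L2: frame=0x2D idx=8 entry=0x2F007 [P=1 RW=1 US=1 PS=0]
  → PA=0x2F103  (3 entries read)
#2 VA=0x443C0281F (r,user):
  L0: frame=0x21 idx=17 entry=0x32007 [P=1 RW=1 US=1 PS=0]
  L1: frame=0x32 idx=30 entry=0x35007 [P=1 RW=1 US=1 PS=0]
  L2: frame=0x35 idx=2 entry=0x36007 [P=1 RW=1 US=1 PS=0]
  → PA=0x3681F  (3 entries read)

Entries read for #1: 3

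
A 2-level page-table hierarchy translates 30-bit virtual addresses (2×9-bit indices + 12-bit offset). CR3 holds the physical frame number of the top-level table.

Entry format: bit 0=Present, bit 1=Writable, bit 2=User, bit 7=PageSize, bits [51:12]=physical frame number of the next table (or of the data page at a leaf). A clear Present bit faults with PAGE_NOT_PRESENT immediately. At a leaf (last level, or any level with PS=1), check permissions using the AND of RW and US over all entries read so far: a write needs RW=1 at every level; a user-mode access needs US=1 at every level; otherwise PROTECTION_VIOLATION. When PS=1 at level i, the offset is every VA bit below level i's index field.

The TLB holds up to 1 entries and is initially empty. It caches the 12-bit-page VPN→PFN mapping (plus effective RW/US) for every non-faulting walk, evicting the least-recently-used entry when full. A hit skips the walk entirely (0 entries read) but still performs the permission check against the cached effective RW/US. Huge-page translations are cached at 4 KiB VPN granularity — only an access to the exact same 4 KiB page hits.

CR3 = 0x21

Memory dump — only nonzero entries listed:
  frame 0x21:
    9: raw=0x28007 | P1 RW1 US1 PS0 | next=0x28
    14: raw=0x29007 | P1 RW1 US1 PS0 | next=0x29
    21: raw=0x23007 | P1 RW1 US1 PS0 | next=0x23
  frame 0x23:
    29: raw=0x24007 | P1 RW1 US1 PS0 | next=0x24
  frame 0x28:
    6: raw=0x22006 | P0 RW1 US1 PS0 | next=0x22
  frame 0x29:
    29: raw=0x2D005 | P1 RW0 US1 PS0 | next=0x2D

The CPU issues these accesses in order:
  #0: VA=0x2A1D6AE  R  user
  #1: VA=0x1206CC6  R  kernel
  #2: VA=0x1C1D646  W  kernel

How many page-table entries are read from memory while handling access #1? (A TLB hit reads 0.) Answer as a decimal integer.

Per-access translation:
#0 VA=0x2A1D6AE (r,user):
  lvl0: tbl 0x21, slot 21 ⇒ 0x23007 (P1/RW1/US1/PS0)
  lvl1: tbl 0x23, slot 29 ⇒ 0x24007 (P1/RW1/US1/PS0)
  → PA=0x246AE  (2 entries read)
#1 VA=0x1206CC6 (r,kernel):
  lvl0: tbl 0x21, slot 9 ⇒ 0x28007 (P1/RW1/US1/PS0)
  lvl1: tbl 0x28, slot 6 ⇒ 0x22006 (P0/RW1/US1/PS0)
  → PAGE_NOT_PRESENT  (2 entries read)
#2 VA=0x1C1D646 (w,kernel):
  lvl0: tbl 0x21, slot 14 ⇒ 0x29007 (P1/RW1/US1/PS0)
  lvl1: tbl 0x29, slot 29 ⇒ 0x2D005 (P1/RW0/US1/PS0)
  → PROTECTION_VIOLATION  (2 entries read)

Entries read for #1: 2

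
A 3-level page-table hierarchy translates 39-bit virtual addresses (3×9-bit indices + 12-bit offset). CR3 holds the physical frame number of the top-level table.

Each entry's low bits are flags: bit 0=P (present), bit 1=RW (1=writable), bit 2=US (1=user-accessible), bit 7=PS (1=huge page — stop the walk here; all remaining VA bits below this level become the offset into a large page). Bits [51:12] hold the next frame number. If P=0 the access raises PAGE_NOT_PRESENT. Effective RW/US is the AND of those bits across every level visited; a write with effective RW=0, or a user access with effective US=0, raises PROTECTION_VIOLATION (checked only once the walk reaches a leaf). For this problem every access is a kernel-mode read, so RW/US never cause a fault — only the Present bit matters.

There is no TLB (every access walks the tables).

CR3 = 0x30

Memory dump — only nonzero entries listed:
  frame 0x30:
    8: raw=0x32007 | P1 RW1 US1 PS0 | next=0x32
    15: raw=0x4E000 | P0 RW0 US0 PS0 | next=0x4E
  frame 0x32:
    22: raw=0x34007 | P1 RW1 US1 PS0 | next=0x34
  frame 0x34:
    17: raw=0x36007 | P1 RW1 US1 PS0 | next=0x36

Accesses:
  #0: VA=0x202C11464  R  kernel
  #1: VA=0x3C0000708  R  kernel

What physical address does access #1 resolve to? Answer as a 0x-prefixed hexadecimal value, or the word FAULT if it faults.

Trace:
#0 VA=0x202C11464 (r,kernel):
  L0: frame=0x30 idx=8 entry=0x32007 [P=1 RW=1 US=1 PS=0]
  L1: frame=0x32 idx=22 entry=0x34007 [P=1 RW=1 US=1 PS=0]
  L2: frame=0x34 idx=17 entry=0x36007 [P=1 RW=1 US=1 PS=0]
  → PA=0x36464  (3 entries read)
#1 VA=0x3C0000708 (r,kernel):
  L0: frame=0x30 idx=15 entry=0x4E000 [P=0 RW=0 US=0 PS=0]
  ✗ PAGE_NOT_PRESENT  [1 reads]

Access #1 PA: FAULT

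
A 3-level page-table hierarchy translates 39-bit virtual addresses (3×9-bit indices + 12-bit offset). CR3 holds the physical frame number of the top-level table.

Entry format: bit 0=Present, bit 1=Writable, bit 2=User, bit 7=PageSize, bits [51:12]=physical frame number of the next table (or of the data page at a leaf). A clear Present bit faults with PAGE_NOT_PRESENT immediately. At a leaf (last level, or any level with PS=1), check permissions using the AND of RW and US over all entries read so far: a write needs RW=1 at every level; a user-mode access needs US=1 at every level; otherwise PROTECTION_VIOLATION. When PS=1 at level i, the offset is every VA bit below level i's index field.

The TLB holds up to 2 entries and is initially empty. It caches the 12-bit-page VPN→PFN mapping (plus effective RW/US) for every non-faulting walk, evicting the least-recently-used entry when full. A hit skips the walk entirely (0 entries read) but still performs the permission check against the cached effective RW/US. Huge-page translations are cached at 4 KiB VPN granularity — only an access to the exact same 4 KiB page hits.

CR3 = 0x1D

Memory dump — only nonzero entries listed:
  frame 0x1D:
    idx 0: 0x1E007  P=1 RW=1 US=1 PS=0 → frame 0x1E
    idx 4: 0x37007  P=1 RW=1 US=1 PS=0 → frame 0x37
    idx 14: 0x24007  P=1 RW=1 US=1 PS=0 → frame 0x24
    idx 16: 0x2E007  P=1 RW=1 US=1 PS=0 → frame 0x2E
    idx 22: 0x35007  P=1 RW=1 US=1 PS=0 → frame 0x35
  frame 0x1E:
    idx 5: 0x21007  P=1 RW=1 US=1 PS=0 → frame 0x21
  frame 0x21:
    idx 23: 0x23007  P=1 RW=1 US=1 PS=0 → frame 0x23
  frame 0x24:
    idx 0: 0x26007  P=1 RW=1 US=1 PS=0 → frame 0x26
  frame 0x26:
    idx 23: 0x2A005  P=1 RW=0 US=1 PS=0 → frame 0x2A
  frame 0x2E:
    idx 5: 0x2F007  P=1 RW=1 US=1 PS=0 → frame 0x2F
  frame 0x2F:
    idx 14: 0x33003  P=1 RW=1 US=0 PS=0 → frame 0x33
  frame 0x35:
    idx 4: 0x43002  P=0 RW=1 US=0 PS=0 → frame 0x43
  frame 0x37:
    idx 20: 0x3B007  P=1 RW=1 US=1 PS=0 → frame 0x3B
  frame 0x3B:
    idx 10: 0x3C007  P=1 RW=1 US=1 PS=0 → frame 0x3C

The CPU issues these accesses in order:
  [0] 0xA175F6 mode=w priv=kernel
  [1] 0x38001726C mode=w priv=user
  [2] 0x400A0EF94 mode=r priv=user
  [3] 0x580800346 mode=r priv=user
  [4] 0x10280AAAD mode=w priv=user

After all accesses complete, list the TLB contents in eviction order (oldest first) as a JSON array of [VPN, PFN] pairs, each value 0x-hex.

Per-access translation:
#0 VA=0xA175F6 (w,kernel):
  L0 @0x1D[0] → 0x1E007  P=1,RW=1,US=1,PS=0
  L1 @0x1E[5] → 0x21007  P=1,RW=1,US=1,PS=0
  L2 @0x21[23] → 0x23007  P=1,RW=1,US=1,PS=0
  → PA=0x235F6  (3 entries read)
#1 VA=0x38001726C (w,user):
  L0 @0x1D[14] → 0x24007  P=1,RW=1,US=1,PS=0
  L1 @0x24[0] → 0x26007  P=1,RW=1,US=1,PS=0
  L2 @0x26[23] → 0x2A005  P=1,RW=0,US=1,PS=0
  ✗ PROTECTION_VIOLATION  [3 reads]
#2 VA=0x400A0EF94 (r,user):
  L0 @0x1D[16] → 0x2E007  P=1,RW=1,US=1,PS=0
  L1 @0x2E[5] → 0x2F007  P=1,RW=1,US=1,PS=0
  L2 @0x2F[14] → 0x33003  P=1,RW=1,US=0,PS=0
  ✗ PROTECTION_VIOLATION  [3 reads]
#3 VA=0x580800346 (r,user):
  L0 @0x1D[22] → 0x35007  P=1,RW=1,US=1,PS=0
  L1 @0x35[4] → 0x43002  P=0,RW=1,US=0,PS=0
  ✗ PAGE_NOT_PRESENT  [2 reads]
#4 VA=0x10280AAAD (w,user):
  L0 @0x1D[4] → 0x37007  P=1,RW=1,US=1,PS=0
  L1 @0x37[20] → 0x3B007  P=1,RW=1,US=1,PS=0
  L2 @0x3B[10] → 0x3C007  P=1,RW=1,US=1,PS=0
  → PA=0x3CAAD  (3 entries read)

TLB: [["0xA17", "0x23"], ["0x10280A", "0x3C"]]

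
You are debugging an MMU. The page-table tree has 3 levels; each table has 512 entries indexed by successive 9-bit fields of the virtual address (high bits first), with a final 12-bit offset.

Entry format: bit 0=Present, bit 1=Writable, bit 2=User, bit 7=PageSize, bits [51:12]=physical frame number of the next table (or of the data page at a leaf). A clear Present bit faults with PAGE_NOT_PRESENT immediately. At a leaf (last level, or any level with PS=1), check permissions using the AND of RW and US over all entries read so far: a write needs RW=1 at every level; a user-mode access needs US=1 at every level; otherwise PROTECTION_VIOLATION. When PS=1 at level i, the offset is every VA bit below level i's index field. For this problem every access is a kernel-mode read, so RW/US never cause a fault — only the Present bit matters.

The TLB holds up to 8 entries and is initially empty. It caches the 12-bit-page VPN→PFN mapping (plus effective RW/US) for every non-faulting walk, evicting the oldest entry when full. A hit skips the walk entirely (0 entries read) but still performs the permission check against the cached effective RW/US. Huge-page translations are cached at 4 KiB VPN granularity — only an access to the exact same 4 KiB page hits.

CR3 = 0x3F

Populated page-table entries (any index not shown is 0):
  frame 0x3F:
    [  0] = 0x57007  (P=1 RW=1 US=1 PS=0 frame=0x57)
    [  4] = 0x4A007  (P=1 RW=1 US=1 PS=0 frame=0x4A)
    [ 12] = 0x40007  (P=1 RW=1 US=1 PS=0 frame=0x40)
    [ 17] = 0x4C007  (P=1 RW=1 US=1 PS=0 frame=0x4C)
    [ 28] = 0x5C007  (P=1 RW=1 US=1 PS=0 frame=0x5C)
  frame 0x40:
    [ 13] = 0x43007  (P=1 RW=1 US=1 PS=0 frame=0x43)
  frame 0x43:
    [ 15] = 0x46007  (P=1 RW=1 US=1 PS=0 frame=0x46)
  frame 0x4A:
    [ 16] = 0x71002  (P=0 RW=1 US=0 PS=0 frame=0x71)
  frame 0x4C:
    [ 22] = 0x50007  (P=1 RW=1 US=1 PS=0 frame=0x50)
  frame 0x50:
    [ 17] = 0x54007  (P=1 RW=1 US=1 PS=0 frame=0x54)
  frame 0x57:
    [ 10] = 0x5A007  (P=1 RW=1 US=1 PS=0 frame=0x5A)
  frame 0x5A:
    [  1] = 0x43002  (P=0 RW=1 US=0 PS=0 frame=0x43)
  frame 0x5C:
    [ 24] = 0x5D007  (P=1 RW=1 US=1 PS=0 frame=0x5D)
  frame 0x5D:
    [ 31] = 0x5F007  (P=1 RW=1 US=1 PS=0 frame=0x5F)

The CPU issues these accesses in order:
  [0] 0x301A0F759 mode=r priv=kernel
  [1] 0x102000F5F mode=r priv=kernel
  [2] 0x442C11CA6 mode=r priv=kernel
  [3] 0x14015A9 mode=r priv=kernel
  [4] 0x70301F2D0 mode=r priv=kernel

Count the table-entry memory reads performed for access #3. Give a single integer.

Trace:
#0 VA=0x301A0F759 (r,kernel):
  L0 @0x3F[12] → 0x40007  P=1,RW=1,US=1,PS=0
  L1 @0x40[13] → 0x43007  P=1,RW=1,US=1,PS=0
  L2 @0x43[15] → 0x46007  P=1,RW=1,US=1,PS=0
  ✓ 0x46759  — 3 lookups
#1 VA=0x102000F5F (r,kernel):
  L0 @0x3F[4] → 0x4A007  P=1,RW=1,US=1,PS=0
  L1 @0x4A[16] → 0x71002  P=0,RW=1,US=0,PS=0
  ⇒ fault: PAGE_NOT_PRESENT  — 2 lookups
#2 VA=0x442C11CA6 (r,kernel):
  L0 @0x3F[17] → 0x4C007  P=1,RW=1,US=1,PS=0
  L1 @0x4C[22] → 0x50007  P=1,RW=1,US=1,PS=0
  L2 @0x50[17] → 0x54007  P=1,RW=1,US=1,PS=0
  ✓ 0x54CA6  — 3 lookups
#3 VA=0x14015A9 (r,kernel):
  L0 @0x3F[0] → 0x57007  P=1,RW=1,US=1,PS=0
  L1 @0x57[10] → 0x5A007  P=1,RW=1,US=1,PS=0
  L2 @0x5A[1] → 0x43002  P=0,RW=1,US=0,PS=0
  ⇒ fault: PAGE_NOT_PRESENT  — 3 lookups
#4 VA=0x70301F2D0 (r,kernel):
  L0 @0x3F[28] → 0x5C007  P=1,RW=1,US=1,PS=0
  L1 @0x5C[24] → 0x5D007  P=1,RW=1,US=1,PS=0
  L2 @0x5D[31] → 0x5F007  P=1,RW=1,US=1,PS=0
  ✓ 0x5F2D0  — 3 lookups

Entries read for #3: 3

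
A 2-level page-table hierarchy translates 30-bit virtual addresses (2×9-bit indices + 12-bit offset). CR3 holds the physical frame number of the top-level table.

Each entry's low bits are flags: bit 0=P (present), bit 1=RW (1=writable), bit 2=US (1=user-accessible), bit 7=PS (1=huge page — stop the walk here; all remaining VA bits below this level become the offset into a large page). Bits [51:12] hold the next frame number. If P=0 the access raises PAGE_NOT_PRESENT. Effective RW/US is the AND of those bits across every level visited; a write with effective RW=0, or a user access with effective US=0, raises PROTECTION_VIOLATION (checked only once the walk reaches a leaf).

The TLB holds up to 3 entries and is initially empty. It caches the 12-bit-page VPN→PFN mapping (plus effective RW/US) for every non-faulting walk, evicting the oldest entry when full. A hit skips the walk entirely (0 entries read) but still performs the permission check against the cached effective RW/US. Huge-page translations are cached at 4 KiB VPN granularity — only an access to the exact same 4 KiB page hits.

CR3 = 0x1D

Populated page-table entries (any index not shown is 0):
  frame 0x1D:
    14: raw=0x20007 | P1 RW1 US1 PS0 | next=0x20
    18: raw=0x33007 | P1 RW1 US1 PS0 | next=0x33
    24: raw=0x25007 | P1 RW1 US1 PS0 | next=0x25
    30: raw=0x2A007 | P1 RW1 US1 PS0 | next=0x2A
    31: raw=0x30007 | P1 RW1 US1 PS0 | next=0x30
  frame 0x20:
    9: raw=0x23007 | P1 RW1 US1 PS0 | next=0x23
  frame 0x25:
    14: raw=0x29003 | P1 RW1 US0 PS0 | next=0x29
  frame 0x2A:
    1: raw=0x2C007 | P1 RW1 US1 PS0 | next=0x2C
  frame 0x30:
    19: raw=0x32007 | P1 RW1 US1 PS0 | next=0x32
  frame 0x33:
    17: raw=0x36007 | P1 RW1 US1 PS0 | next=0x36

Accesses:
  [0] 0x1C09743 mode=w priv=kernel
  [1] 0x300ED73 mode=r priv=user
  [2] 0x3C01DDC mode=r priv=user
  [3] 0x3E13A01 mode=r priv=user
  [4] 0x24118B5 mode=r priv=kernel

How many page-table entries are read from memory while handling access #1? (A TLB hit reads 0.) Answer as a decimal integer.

Per-access translation:
#0 VA=0x1C09743 (w,kernel):
  lvl0: tbl 0x1D, slot 14 ⇒ 0x20007 (P1/RW1/US1/PS0)
  lvl1: tbl 0x20, slot 9 ⇒ 0x23007 (P1/RW1/US1/PS0)
  → PA=0x23743  (2 entries read)
#1 VA=0x300ED73 (r,user):
  lvl0: tbl 0x1D, slot 24 ⇒ 0x25007 (P1/RW1/US1/PS0)
  lvl1: tbl 0x25, slot 14 ⇒ 0x29003 (P1/RW1/US0/PS0)
  ✗ PROTECTION_VIOLATION  [2 reads]
#2 VA=0x3C01DDC (r,user):
  lvl0: tbl 0x1D, slot 30 ⇒ 0x2A007 (P1/RW1/US1/PS0)
  lvl1: tbl 0x2A, slot 1 ⇒ 0x2C007 (P1/RW1/US1/PS0)
  → PA=0x2CDDC  (2 entries read)
#3 VA=0x3E13A01 (r,user):
  lvl0: tbl 0x1D, slot 31 ⇒ 0x30007 (P1/RW1/US1/PS0)
  lvl1: tbl 0x30, slot 19 ⇒ 0x32007 (P1/RW1/US1/PS0)
  → PA=0x32A01  (2 entries read)
#4 VA=0x24118B5 (r,kernel):
  lvl0: tbl 0x1D, slot 18 ⇒ 0x33007 (P1/RW1/US1/PS0)
  lvl1: tbl 0x33, slot 17 ⇒ 0x36007 (P1/RW1/US1/PS0)
  → PA=0x368B5  (2 entries read)

Entries read for #1: 2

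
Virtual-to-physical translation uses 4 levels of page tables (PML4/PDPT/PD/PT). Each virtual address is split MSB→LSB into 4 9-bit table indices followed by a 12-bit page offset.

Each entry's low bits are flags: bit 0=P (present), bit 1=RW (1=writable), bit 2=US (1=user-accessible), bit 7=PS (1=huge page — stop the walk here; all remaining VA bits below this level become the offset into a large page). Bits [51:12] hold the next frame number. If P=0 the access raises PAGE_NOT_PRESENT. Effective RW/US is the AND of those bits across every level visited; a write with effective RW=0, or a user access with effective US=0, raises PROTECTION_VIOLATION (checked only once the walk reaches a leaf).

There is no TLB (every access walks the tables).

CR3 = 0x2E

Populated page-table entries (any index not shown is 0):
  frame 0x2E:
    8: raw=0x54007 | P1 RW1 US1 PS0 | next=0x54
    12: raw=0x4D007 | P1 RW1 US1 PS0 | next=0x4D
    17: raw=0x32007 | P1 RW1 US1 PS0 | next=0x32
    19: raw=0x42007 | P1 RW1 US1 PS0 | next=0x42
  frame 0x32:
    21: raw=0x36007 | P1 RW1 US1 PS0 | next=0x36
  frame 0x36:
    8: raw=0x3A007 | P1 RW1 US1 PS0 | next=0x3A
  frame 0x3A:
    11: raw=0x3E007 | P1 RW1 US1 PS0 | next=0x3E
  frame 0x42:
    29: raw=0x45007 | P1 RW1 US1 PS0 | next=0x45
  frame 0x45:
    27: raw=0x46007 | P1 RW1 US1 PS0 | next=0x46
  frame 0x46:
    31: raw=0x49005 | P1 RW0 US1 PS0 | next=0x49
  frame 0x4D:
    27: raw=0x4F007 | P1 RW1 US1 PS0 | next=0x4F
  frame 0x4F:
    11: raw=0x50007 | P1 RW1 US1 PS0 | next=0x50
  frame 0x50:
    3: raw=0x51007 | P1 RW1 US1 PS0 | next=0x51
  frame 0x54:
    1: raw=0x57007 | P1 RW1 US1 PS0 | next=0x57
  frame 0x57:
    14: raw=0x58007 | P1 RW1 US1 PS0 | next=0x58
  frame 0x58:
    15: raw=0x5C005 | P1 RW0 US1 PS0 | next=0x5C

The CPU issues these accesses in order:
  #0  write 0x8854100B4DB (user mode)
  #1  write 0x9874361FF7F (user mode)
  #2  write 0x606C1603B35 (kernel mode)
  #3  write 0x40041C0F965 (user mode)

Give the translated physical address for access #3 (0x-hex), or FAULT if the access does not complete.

Per-access translation:
#0 VA=0x8854100B4DB (w,user):
  lvl0: tbl 0x2E, slot 17 ⇒ 0x32007 (P1/RW1/US1/PS0)
  lvl1: tbl 0x32, slot 21 ⇒ 0x36007 (P1/RW1/US1/PS0)
  lvl2: tbl 0x36, slot 8 ⇒ 0x3A007 (P1/RW1/US1/PS0)
  lvl3: tbl 0x3A, slot 11 ⇒ 0x3E007 (P1/RW1/US1/PS0)
  ⇒ phys 0x3E4DB  [4 reads]
#1 VA=0x9874361FF7F (w,user):
  lvl0: tbl 0x2E, slot 19 ⇒ 0x42007 (P1/RW1/US1/PS0)
  lvl1: tbl 0x42, slot 29 ⇒ 0x45007 (P1/RW1/US1/PS0)
  lvl2: tbl 0x45, slot 27 ⇒ 0x46007 (P1/RW1/US1/PS0)
  lvl3: tbl 0x46, slot 31 ⇒ 0x49005 (P1/RW0/US1/PS0)
  → PROTECTION_VIOLATION  (4 entries read)
#2 VA=0x606C1603B35 (w,kernel):
  lvl0: tbl 0x2E, slot 12 ⇒ 0x4D007 (P1/RW1/US1/PS0)
  lvl1: tbl 0x4D, slot 27 ⇒ 0x4F007 (P1/RW1/US1/PS0)
  lvl2: tbl 0x4F, slot 11 ⇒ 0x50007 (P1/RW1/US1/PS0)
  lvl3: tbl 0x50, slot 3 ⇒ 0x51007 (P1/RW1/US1/PS0)
  ⇒ phys 0x51B35  [4 reads]
#3 VA=0x40041C0F965 (w,user):
  lvl0: tbl 0x2E, slot 8 ⇒ 0x54007 (P1/RW1/US1/PS0)
  lvl1: tbl 0x54, slot 1 ⇒ 0x57007 (P1/RW1/US1/PS0)
  lvl2: tbl 0x57, slot 14 ⇒ 0x58007 (P1/RW1/US1/PS0)
  lvl3: tbl 0x58, slot 15 ⇒ 0x5C005 (P1/RW0/US1/PS0)
  → PROTECTION_VIOLATION  (4 entries read)

Access #3 PA: FAULT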